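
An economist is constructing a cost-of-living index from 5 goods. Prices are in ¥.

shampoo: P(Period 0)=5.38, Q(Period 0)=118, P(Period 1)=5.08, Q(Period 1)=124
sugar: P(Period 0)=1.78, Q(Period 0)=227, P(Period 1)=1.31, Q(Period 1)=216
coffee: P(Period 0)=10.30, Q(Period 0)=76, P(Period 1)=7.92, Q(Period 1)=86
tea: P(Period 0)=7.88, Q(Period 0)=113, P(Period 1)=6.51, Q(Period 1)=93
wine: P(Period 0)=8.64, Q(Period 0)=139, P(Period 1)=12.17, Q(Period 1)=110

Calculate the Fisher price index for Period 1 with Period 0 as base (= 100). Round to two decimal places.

Laspeyres component (base-period weights):
ΣP(Period 1)Q(Period 0) = 5.08×118 + 1.31×227 + 7.92×76 + 6.51×113 + 12.17×139 = 599.44 + 297.37 + 601.92 + 735.63 + 1691.63 = 3925.99
ΣP(Period 0)Q(Period 0) = 5.38×118 + 1.78×227 + 10.30×76 + 7.88×113 + 8.64×139 = 634.84 + 404.06 + 782.8 + 890.44 + 1200.96 = 3913.1
L = 3925.99 / 3913.1 × 100 = 100.3294
Paasche component (current-period weights):
ΣP(Period 1)Q(Period 1) = 5.08×124 + 1.31×216 + 7.92×86 + 6.51×93 + 12.17×110 = 629.92 + 282.96 + 681.12 + 605.43 + 1338.7 = 3538.13
ΣP(Period 0)Q(Period 1) = 5.38×124 + 1.78×216 + 10.30×86 + 7.88×93 + 8.64×110 = 667.12 + 384.48 + 885.8 + 732.84 + 950.4 = 3620.64
P = 3538.13 / 3620.64 × 100 = 97.7211
Fisher = √(L × P) = √(100.3294 × 97.7211) = 99.0167

99.02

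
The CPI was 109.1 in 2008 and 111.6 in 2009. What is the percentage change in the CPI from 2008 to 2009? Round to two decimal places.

Change = (111.6 − 109.1) / 109.1 × 100
       = 2.5 / 109.1 × 100 = 2.2915%

2.29%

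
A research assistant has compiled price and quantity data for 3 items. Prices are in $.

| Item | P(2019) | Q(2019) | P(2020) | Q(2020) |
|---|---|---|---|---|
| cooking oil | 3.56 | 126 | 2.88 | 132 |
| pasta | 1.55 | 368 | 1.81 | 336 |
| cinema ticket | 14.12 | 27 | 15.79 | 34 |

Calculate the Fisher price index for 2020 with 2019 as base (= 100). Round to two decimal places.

103.82

Laspeyres component (base-period weights):
ΣP(2020)Q(2019) = 2.88×126 + 1.81×368 + 15.79×27 = 362.88 + 666.08 + 426.33 = 1455.29
ΣP(2019)Q(2019) = 3.56×126 + 1.55×368 + 14.12×27 = 448.56 + 570.4 + 381.24 = 1400.2
L = 1455.29 / 1400.2 × 100 = 103.9344
Paasche component (current-period weights):
ΣP(2020)Q(2020) = 2.88×132 + 1.81×336 + 15.79×34 = 380.16 + 608.16 + 536.86 = 1525.18
ΣP(2019)Q(2020) = 3.56×132 + 1.55×336 + 14.12×34 = 469.92 + 520.8 + 480.08 = 1470.8
P = 1525.18 / 1470.8 × 100 = 103.6973
Fisher = √(L × P) = √(103.9344 × 103.6973) = 103.8158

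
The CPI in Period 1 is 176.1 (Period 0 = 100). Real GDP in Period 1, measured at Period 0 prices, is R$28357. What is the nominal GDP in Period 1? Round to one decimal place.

49936.7

Nominal = Real × (Index/100) = 28357 × (176.1/100)
        = 28357 × 1.761 = 49936.6770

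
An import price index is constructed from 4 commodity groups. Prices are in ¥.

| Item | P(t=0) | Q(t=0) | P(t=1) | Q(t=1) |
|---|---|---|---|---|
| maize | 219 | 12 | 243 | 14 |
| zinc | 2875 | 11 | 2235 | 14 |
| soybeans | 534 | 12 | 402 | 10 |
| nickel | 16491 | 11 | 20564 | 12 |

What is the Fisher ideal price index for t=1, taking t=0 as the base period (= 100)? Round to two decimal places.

116.11

Laspeyres component (base-period weights):
ΣP(t=1)Q(t=0) = 243×12 + 2235×11 + 402×12 + 20564×11 = 2916 + 24585 + 4824 + 226204 = 258529
ΣP(t=0)Q(t=0) = 219×12 + 2875×11 + 534×12 + 16491×11 = 2628 + 31625 + 6408 + 181401 = 222062
L = 258529 / 222062 × 100 = 116.4220
Paasche component (current-period weights):
ΣP(t=1)Q(t=1) = 243×14 + 2235×14 + 402×10 + 20564×12 = 3402 + 31290 + 4020 + 246768 = 285480
ΣP(t=0)Q(t=1) = 219×14 + 2875×14 + 534×10 + 16491×12 = 3066 + 40250 + 5340 + 197892 = 246548
P = 285480 / 246548 × 100 = 115.7908
Fisher = √(L × P) = √(116.4220 × 115.7908) = 116.1060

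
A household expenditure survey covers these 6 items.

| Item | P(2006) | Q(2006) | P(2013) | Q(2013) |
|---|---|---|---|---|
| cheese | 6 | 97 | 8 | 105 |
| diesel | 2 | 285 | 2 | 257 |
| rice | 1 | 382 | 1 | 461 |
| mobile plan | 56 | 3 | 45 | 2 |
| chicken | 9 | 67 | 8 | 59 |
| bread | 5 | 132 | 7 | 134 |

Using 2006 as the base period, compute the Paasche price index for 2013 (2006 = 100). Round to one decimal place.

113.6

Paasche price index uses current-period quantities as weights.
ΣP(2013)·Q(2013) = 8×105 + 2×257 + 1×461 + 45×2 + 8×59 + 7×134 = 840 + 514 + 461 + 90 + 472 + 938 = 3315
ΣP(2006)·Q(2013) = 6×105 + 2×257 + 1×461 + 56×2 + 9×59 + 5×134 = 630 + 514 + 461 + 112 + 531 + 670 = 2918
Index = 3315 / 2918 × 100 = 113.6052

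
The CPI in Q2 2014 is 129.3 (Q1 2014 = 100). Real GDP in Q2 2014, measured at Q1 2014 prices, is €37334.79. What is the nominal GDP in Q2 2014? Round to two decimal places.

Nominal = Real × (Index/100) = 37334.79 × (129.3/100)
        = 37334.79 × 1.293 = 48273.8835

48273.88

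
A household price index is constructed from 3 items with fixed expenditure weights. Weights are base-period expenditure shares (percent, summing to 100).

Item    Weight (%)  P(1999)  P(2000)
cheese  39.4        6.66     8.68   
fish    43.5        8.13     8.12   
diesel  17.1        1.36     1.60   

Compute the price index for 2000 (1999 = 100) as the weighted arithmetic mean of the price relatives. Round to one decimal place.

cheese: 39.4 × (8.68/6.66) = 39.4 × 1.303303 = 51.3502
fish: 43.5 × (8.12/8.13) = 43.5 × 0.998770 = 43.4465
diesel: 17.1 × (1.60/1.36) = 17.1 × 1.176471 = 20.1176
Index = Σ wᵢ·(p₁ᵢ/p₀ᵢ) = 51.3502 + 43.4465 + 20.1176 = 114.9143

114.9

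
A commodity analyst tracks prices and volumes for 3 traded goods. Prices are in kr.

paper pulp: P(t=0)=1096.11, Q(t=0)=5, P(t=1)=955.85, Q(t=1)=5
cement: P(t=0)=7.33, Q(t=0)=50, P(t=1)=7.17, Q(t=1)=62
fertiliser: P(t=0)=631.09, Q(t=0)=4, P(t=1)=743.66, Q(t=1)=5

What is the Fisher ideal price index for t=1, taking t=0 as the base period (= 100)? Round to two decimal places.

Laspeyres component (base-period weights):
ΣP(t=1)Q(t=0) = 955.85×5 + 7.17×50 + 743.66×4 = 4779.25 + 358.5 + 2974.64 = 8112.39
ΣP(t=0)Q(t=0) = 1096.11×5 + 7.33×50 + 631.09×4 = 5480.55 + 366.5 + 2524.36 = 8371.41
L = 8112.39 / 8371.41 × 100 = 96.9059
Paasche component (current-period weights):
ΣP(t=1)Q(t=1) = 955.85×5 + 7.17×62 + 743.66×5 = 4779.25 + 444.54 + 3718.3 = 8942.09
ΣP(t=0)Q(t=1) = 1096.11×5 + 7.33×62 + 631.09×5 = 5480.55 + 454.46 + 3155.45 = 9090.46
P = 8942.09 / 9090.46 × 100 = 98.3678
Fisher = √(L × P) = √(96.9059 × 98.3678) = 97.6341

97.63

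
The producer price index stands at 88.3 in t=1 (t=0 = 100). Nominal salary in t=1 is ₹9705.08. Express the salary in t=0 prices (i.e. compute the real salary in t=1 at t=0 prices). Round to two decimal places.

Real = Nominal ÷ (Index/100) = 9705.08 ÷ (88.3/100)
     = 9705.08 ÷ 0.883 = 10991.0306

10991.03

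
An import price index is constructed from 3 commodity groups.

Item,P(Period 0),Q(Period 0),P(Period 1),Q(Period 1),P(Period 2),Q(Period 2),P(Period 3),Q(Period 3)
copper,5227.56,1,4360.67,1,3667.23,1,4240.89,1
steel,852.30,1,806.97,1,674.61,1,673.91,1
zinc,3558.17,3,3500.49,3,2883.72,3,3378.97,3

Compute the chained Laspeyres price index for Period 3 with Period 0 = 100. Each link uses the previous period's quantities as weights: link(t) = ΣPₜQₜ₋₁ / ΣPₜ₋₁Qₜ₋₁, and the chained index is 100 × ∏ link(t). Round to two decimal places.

Link Period 0→Period 1:
ΣP(Period 1)Q(Period 0) = 4360.67×1 + 806.97×1 + 3500.49×3 = 4360.67 + 806.97 + 10501.47 = 15669.11
ΣP(Period 0)Q(Period 0) = 5227.56×1 + 852.30×1 + 3558.17×3 = 5227.56 + 852.3 + 10674.51 = 16754.37
link = 15669.11/16754.37 = 0.935225
Link Period 1→Period 2:
ΣP(Period 2)Q(Period 1) = 3667.23×1 + 674.61×1 + 2883.72×3 = 3667.23 + 674.61 + 8651.16 = 12993
ΣP(Period 1)Q(Period 1) = 4360.67×1 + 806.97×1 + 3500.49×3 = 4360.67 + 806.97 + 10501.47 = 15669.11
link = 12993/15669.11 = 0.829211
Link Period 2→Period 3:
ΣP(Period 3)Q(Period 2) = 4240.89×1 + 673.91×1 + 3378.97×3 = 4240.89 + 673.91 + 10136.91 = 15051.71
ΣP(Period 2)Q(Period 2) = 3667.23×1 + 674.61×1 + 2883.72×3 = 3667.23 + 674.61 + 8651.16 = 12993
link = 15051.71/12993 = 1.158448
Chained index = 100 × 0.935225 × 0.829211 × 1.158448 = 89.8375

89.84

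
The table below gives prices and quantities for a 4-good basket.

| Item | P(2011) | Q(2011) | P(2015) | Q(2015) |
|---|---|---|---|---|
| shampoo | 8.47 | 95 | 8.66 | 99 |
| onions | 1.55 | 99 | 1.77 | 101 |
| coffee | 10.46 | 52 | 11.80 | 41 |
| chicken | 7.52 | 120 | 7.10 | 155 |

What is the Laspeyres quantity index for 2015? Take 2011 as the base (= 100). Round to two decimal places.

107.70

Laspeyres quantity index uses base-period prices as weights.
ΣP(2011)·Q(2015) = 8.47×99 + 1.55×101 + 10.46×41 + 7.52×155 = 838.53 + 156.55 + 428.86 + 1165.6 = 2589.54
ΣP(2011)·Q(2011) = 8.47×95 + 1.55×99 + 10.46×52 + 7.52×120 = 804.65 + 153.45 + 543.92 + 902.4 = 2404.42
Index = 2589.54 / 2404.42 × 100 = 107.6992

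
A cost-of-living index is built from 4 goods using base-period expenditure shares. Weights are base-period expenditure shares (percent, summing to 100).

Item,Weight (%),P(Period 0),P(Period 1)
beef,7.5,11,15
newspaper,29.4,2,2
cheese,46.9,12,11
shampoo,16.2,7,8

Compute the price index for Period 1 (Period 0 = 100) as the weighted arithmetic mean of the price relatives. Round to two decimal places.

beef: 7.5 × (15/11) = 7.5 × 1.363636 = 10.2273
newspaper: 29.4 × (2/2) = 29.4 × 1.000000 = 29.4000
cheese: 46.9 × (11/12) = 46.9 × 0.916667 = 42.9917
shampoo: 16.2 × (8/7) = 16.2 × 1.142857 = 18.5143
Index = Σ wᵢ·(p₁ᵢ/p₀ᵢ) = 10.2273 + 29.4000 + 42.9917 + 18.5143 = 101.1332

101.13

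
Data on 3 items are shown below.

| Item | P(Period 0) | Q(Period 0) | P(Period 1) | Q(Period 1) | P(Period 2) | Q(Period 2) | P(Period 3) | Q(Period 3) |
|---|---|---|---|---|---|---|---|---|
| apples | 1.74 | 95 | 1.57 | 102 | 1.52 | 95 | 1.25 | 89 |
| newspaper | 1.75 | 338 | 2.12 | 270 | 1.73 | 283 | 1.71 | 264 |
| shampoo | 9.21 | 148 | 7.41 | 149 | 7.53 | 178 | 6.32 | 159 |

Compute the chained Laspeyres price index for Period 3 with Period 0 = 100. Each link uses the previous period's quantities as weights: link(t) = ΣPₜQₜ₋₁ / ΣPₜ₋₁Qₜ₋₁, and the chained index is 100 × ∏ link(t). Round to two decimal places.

Link Period 0→Period 1:
ΣP(Period 1)Q(Period 0) = 1.57×95 + 2.12×338 + 7.41×148 = 149.15 + 716.56 + 1096.68 = 1962.39
ΣP(Period 0)Q(Period 0) = 1.74×95 + 1.75×338 + 9.21×148 = 165.3 + 591.5 + 1363.08 = 2119.88
link = 1962.39/2119.88 = 0.925708
Link Period 1→Period 2:
ΣP(Period 2)Q(Period 1) = 1.52×102 + 1.73×270 + 7.53×149 = 155.04 + 467.1 + 1121.97 = 1744.11
ΣP(Period 1)Q(Period 1) = 1.57×102 + 2.12×270 + 7.41×149 = 160.14 + 572.4 + 1104.09 = 1836.63
link = 1744.11/1836.63 = 0.949625
Link Period 2→Period 3:
ΣP(Period 3)Q(Period 2) = 1.25×95 + 1.71×283 + 6.32×178 = 118.75 + 483.93 + 1124.96 = 1727.64
ΣP(Period 2)Q(Period 2) = 1.52×95 + 1.73×283 + 7.53×178 = 144.4 + 489.59 + 1340.34 = 1974.33
link = 1727.64/1974.33 = 0.875051
Chained index = 100 × 0.925708 × 0.949625 × 0.875051 = 76.9236

76.92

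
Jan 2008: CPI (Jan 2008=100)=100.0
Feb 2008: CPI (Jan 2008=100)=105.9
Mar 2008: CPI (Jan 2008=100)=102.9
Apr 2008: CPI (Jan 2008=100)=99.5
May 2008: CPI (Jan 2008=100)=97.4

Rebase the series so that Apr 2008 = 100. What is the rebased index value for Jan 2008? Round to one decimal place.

Rebased(Jan 2008) = 100.0 / 99.5 × 100 = 100.5025

100.5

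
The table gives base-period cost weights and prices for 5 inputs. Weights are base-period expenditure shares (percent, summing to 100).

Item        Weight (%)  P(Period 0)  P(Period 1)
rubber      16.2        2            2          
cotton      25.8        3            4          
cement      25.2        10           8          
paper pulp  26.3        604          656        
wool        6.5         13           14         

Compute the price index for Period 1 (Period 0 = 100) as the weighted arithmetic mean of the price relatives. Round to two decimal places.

106.32

rubber: 16.2 × (2/2) = 16.2 × 1.000000 = 16.2000
cotton: 25.8 × (4/3) = 25.8 × 1.333333 = 34.4000
cement: 25.2 × (8/10) = 25.2 × 0.800000 = 20.1600
paper pulp: 26.3 × (656/604) = 26.3 × 1.086093 = 28.5642
wool: 6.5 × (14/13) = 6.5 × 1.076923 = 7.0000
Index = Σ wᵢ·(p₁ᵢ/p₀ᵢ) = 16.2000 + 34.4000 + 20.1600 + 28.5642 + 7.0000 = 106.3242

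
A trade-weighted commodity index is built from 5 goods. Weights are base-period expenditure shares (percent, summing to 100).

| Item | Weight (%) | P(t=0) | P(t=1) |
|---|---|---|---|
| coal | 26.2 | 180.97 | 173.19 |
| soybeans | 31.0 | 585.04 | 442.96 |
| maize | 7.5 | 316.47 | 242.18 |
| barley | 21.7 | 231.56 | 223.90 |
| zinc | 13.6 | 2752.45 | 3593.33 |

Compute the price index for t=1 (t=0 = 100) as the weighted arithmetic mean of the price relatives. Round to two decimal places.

coal: 26.2 × (173.19/180.97) = 26.2 × 0.957009 = 25.0736
soybeans: 31.0 × (442.96/585.04) = 31.0 × 0.757145 = 23.4715
maize: 7.5 × (242.18/316.47) = 7.5 × 0.765254 = 5.7394
barley: 21.7 × (223.90/231.56) = 21.7 × 0.966920 = 20.9822
zinc: 13.6 × (3593.33/2752.45) = 13.6 × 1.305502 = 17.7548
Index = Σ wᵢ·(p₁ᵢ/p₀ᵢ) = 25.0736 + 23.4715 + 5.7394 + 20.9822 + 17.7548 = 93.0215

93.02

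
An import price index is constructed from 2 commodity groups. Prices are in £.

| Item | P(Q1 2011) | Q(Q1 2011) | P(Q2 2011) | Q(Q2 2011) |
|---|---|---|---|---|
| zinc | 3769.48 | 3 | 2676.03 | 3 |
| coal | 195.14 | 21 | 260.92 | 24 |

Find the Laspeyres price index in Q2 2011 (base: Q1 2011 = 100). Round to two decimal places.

87.67

Laspeyres price index uses base-period quantities as weights.
ΣP(Q2 2011)·Q(Q1 2011) = 2676.03×3 + 260.92×21 = 8028.09 + 5479.32 = 13507.41
ΣP(Q1 2011)·Q(Q1 2011) = 3769.48×3 + 195.14×21 = 11308.44 + 4097.94 = 15406.38
Index = 13507.41 / 15406.38 × 100 = 87.6741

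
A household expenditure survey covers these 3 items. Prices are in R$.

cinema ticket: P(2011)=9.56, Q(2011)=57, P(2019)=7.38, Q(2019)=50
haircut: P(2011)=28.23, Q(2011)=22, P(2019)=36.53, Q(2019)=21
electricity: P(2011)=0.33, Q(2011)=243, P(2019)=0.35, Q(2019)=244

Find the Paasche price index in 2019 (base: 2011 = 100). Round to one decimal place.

106.1

Paasche price index uses current-period quantities as weights.
ΣP(2019)·Q(2019) = 7.38×50 + 36.53×21 + 0.35×244 = 369 + 767.13 + 85.4 = 1221.53
ΣP(2011)·Q(2019) = 9.56×50 + 28.23×21 + 0.33×244 = 478 + 592.83 + 80.52 = 1151.35
Index = 1221.53 / 1151.35 × 100 = 106.0955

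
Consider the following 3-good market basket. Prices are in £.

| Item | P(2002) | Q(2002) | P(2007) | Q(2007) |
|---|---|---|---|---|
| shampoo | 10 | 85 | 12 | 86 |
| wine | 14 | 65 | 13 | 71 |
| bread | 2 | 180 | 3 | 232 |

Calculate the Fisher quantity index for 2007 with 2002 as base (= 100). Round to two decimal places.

109.78

Laspeyres component (base-period weights):
ΣP(2002)Q(2007) = 10×86 + 14×71 + 2×232 = 860 + 994 + 464 = 2318
ΣP(2002)Q(2002) = 10×85 + 14×65 + 2×180 = 850 + 910 + 360 = 2120
L = 2318 / 2120 × 100 = 109.3396
Paasche component (current-period weights):
ΣP(2007)Q(2007) = 12×86 + 13×71 + 3×232 = 1032 + 923 + 696 = 2651
ΣP(2007)Q(2002) = 12×85 + 13×65 + 3×180 = 1020 + 845 + 540 = 2405
P = 2651 / 2405 × 100 = 110.2287
Fisher = √(L × P) = √(109.3396 × 110.2287) = 109.7833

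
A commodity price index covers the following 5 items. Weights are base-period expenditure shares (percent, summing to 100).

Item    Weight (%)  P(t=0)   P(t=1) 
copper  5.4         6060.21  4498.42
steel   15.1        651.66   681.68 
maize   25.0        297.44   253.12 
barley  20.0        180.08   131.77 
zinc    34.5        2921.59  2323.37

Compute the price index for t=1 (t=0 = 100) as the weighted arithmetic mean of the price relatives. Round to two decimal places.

83.15

copper: 5.4 × (4498.42/6060.21) = 5.4 × 0.742288 = 4.0084
steel: 15.1 × (681.68/651.66) = 15.1 × 1.046067 = 15.7956
maize: 25.0 × (253.12/297.44) = 25.0 × 0.850995 = 21.2749
barley: 20.0 × (131.77/180.08) = 20.0 × 0.731730 = 14.6346
zinc: 34.5 × (2323.37/2921.59) = 34.5 × 0.795242 = 27.4358
Index = Σ wᵢ·(p₁ᵢ/p₀ᵢ) = 4.0084 + 15.7956 + 21.2749 + 14.6346 + 27.4358 = 83.1493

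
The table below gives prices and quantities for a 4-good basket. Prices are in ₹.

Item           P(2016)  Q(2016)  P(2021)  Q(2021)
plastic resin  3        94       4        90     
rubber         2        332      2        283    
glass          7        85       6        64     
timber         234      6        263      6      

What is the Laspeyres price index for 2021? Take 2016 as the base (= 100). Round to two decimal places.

Laspeyres price index uses base-period quantities as weights.
ΣP(2021)·Q(2016) = 4×94 + 2×332 + 6×85 + 263×6 = 376 + 664 + 510 + 1578 = 3128
ΣP(2016)·Q(2016) = 3×94 + 2×332 + 7×85 + 234×6 = 282 + 664 + 595 + 1404 = 2945
Index = 3128 / 2945 × 100 = 106.2139

106.21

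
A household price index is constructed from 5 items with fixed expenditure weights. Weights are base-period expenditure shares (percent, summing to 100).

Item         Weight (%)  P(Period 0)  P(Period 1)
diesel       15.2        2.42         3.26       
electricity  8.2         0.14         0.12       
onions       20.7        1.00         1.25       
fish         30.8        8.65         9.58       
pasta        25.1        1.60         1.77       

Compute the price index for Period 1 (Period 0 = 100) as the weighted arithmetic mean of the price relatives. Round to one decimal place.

diesel: 15.2 × (3.26/2.42) = 15.2 × 1.347107 = 20.4760
electricity: 8.2 × (0.12/0.14) = 8.2 × 0.857143 = 7.0286
onions: 20.7 × (1.25/1.00) = 20.7 × 1.250000 = 25.8750
fish: 30.8 × (9.58/8.65) = 30.8 × 1.107514 = 34.1114
pasta: 25.1 × (1.77/1.60) = 25.1 × 1.106250 = 27.7669
Index = Σ wᵢ·(p₁ᵢ/p₀ᵢ) = 20.4760 + 7.0286 + 25.8750 + 34.1114 + 27.7669 = 115.2579

115.3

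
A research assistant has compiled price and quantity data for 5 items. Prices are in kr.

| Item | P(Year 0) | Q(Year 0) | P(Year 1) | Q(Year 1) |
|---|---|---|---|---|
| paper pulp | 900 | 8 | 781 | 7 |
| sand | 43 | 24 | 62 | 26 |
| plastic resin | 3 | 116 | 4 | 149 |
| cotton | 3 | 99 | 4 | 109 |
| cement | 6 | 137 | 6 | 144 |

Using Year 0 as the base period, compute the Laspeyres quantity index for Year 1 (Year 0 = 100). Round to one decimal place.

93.4

Laspeyres quantity index uses base-period prices as weights.
ΣP(Year 0)·Q(Year 1) = 900×7 + 43×26 + 3×149 + 3×109 + 6×144 = 6300 + 1118 + 447 + 327 + 864 = 9056
ΣP(Year 0)·Q(Year 0) = 900×8 + 43×24 + 3×116 + 3×99 + 6×137 = 7200 + 1032 + 348 + 297 + 822 = 9699
Index = 9056 / 9699 × 100 = 93.3705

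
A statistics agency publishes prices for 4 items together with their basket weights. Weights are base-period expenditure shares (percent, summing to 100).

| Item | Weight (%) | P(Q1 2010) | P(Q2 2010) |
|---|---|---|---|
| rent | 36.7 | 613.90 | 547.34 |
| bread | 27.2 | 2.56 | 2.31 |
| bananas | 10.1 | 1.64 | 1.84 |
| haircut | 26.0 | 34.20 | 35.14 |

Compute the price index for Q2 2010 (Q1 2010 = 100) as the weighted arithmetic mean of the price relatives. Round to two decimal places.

rent: 36.7 × (547.34/613.90) = 36.7 × 0.891578 = 32.7209
bread: 27.2 × (2.31/2.56) = 27.2 × 0.902344 = 24.5437
bananas: 10.1 × (1.84/1.64) = 10.1 × 1.121951 = 11.3317
haircut: 26.0 × (35.14/34.20) = 26.0 × 1.027485 = 26.7146
Index = Σ wᵢ·(p₁ᵢ/p₀ᵢ) = 32.7209 + 24.5437 + 11.3317 + 26.7146 = 95.3110

95.31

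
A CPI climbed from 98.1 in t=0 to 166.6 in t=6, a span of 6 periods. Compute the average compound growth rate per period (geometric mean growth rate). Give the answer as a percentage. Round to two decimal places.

Growth factor = (166.6/98.1)^(1/6) = (1.698267)^(1/6) = 1.092281
Growth rate = 1.092281 − 1 = 0.092281 = 9.2281%

9.23%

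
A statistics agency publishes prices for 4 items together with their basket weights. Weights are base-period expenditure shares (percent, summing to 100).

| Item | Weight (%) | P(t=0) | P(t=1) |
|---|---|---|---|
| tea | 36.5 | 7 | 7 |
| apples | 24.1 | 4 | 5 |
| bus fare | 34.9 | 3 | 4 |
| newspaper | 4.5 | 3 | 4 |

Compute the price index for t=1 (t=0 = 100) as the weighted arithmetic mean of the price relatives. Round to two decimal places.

119.16

tea: 36.5 × (7/7) = 36.5 × 1.000000 = 36.5000
apples: 24.1 × (5/4) = 24.1 × 1.250000 = 30.1250
bus fare: 34.9 × (4/3) = 34.9 × 1.333333 = 46.5333
newspaper: 4.5 × (4/3) = 4.5 × 1.333333 = 6.0000
Index = Σ wᵢ·(p₁ᵢ/p₀ᵢ) = 36.5000 + 30.1250 + 46.5333 + 6.0000 = 119.1583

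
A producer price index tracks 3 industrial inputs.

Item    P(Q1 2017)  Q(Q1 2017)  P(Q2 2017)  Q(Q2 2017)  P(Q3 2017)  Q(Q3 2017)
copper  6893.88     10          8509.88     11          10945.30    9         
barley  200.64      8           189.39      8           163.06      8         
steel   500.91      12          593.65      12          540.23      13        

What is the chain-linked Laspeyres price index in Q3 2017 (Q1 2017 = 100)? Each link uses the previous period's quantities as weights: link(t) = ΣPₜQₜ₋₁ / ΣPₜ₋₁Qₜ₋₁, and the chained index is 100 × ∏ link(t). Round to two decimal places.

Link Q1 2017→Q2 2017:
ΣP(Q2 2017)Q(Q1 2017) = 8509.88×10 + 189.39×8 + 593.65×12 = 85098.8 + 1515.12 + 7123.8 = 93737.72
ΣP(Q1 2017)Q(Q1 2017) = 6893.88×10 + 200.64×8 + 500.91×12 = 68938.8 + 1605.12 + 6010.92 = 76554.84
link = 93737.72/76554.84 = 1.224452
Link Q2 2017→Q3 2017:
ΣP(Q3 2017)Q(Q2 2017) = 10945.30×11 + 163.06×8 + 540.23×12 = 120398.3 + 1304.48 + 6482.76 = 128185.54
ΣP(Q2 2017)Q(Q2 2017) = 8509.88×11 + 189.39×8 + 593.65×12 = 93608.68 + 1515.12 + 7123.8 = 102247.6
link = 128185.54/102247.6 = 1.253678
Chained index = 100 × 1.224452 × 1.253678 = 153.5068

153.51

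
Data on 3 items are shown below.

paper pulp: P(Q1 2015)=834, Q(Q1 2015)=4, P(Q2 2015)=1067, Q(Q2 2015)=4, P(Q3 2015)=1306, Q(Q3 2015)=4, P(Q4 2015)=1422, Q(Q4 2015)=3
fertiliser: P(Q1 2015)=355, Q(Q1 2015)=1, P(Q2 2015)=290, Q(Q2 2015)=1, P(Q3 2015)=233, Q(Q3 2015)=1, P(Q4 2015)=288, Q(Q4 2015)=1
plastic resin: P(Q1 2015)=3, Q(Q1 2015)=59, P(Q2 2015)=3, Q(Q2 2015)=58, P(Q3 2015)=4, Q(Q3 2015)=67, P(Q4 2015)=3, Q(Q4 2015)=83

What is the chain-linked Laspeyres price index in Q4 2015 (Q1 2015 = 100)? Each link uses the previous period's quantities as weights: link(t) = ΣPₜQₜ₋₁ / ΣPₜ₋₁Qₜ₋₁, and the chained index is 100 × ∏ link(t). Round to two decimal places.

158.79

Link Q1 2015→Q2 2015:
ΣP(Q2 2015)Q(Q1 2015) = 1067×4 + 290×1 + 3×59 = 4268 + 290 + 177 = 4735
ΣP(Q1 2015)Q(Q1 2015) = 834×4 + 355×1 + 3×59 = 3336 + 355 + 177 = 3868
link = 4735/3868 = 1.224147
Link Q2 2015→Q3 2015:
ΣP(Q3 2015)Q(Q2 2015) = 1306×4 + 233×1 + 4×58 = 5224 + 233 + 232 = 5689
ΣP(Q2 2015)Q(Q2 2015) = 1067×4 + 290×1 + 3×58 = 4268 + 290 + 174 = 4732
link = 5689/4732 = 1.202240
Link Q3 2015→Q4 2015:
ΣP(Q4 2015)Q(Q3 2015) = 1422×4 + 288×1 + 3×67 = 5688 + 288 + 201 = 6177
ΣP(Q3 2015)Q(Q3 2015) = 1306×4 + 233×1 + 4×67 = 5224 + 233 + 268 = 5725
link = 6177/5725 = 1.078952
Chained index = 100 × 1.224147 × 1.202240 × 1.078952 = 158.7913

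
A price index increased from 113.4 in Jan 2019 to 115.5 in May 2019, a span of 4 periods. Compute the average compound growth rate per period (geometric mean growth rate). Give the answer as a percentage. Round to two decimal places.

Growth factor = (115.5/113.4)^(1/4) = (1.018519)^(1/4) = 1.004598
Growth rate = 1.004598 − 1 = 0.004598 = 0.4598%

0.46%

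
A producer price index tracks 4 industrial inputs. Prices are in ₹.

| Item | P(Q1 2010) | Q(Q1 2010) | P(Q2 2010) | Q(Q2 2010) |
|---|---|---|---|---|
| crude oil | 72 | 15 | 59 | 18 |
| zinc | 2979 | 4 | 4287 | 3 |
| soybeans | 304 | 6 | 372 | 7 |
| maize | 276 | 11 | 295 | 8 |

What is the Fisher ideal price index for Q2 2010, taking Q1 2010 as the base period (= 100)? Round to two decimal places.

130.65

Laspeyres component (base-period weights):
ΣP(Q2 2010)Q(Q1 2010) = 59×15 + 4287×4 + 372×6 + 295×11 = 885 + 17148 + 2232 + 3245 = 23510
ΣP(Q1 2010)Q(Q1 2010) = 72×15 + 2979×4 + 304×6 + 276×11 = 1080 + 11916 + 1824 + 3036 = 17856
L = 23510 / 17856 × 100 = 131.6644
Paasche component (current-period weights):
ΣP(Q2 2010)Q(Q2 2010) = 59×18 + 4287×3 + 372×7 + 295×8 = 1062 + 12861 + 2604 + 2360 = 18887
ΣP(Q1 2010)Q(Q2 2010) = 72×18 + 2979×3 + 304×7 + 276×8 = 1296 + 8937 + 2128 + 2208 = 14569
P = 18887 / 14569 × 100 = 129.6383
Fisher = √(L × P) = √(131.6644 × 129.6383) = 130.6474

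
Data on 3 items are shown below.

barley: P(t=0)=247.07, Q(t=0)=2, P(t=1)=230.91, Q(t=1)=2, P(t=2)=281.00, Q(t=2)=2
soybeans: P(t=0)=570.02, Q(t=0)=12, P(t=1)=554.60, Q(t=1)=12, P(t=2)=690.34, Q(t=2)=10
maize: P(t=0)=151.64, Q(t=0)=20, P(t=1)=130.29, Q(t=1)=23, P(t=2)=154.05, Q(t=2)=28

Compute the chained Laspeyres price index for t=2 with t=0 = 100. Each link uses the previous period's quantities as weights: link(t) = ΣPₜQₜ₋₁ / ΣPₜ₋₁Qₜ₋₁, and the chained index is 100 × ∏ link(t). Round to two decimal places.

114.89

Link t=0→t=1:
ΣP(t=1)Q(t=0) = 230.91×2 + 554.60×12 + 130.29×20 = 461.82 + 6655.2 + 2605.8 = 9722.82
ΣP(t=0)Q(t=0) = 247.07×2 + 570.02×12 + 151.64×20 = 494.14 + 6840.24 + 3032.8 = 10367.18
link = 9722.82/10367.18 = 0.937846
Link t=1→t=2:
ΣP(t=2)Q(t=1) = 281.00×2 + 690.34×12 + 154.05×23 = 562 + 8284.08 + 3543.15 = 12389.23
ΣP(t=1)Q(t=1) = 230.91×2 + 554.60×12 + 130.29×23 = 461.82 + 6655.2 + 2996.67 = 10113.69
link = 12389.23/10113.69 = 1.224996
Chained index = 100 × 0.937846 × 1.224996 = 114.8858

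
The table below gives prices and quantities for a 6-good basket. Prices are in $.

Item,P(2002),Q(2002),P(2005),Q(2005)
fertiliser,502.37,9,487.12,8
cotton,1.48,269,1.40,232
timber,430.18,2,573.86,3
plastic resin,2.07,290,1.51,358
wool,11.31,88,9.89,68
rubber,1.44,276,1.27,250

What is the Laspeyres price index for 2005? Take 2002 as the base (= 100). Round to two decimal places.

97.35

Laspeyres price index uses base-period quantities as weights.
ΣP(2005)·Q(2002) = 487.12×9 + 1.40×269 + 573.86×2 + 1.51×290 + 9.89×88 + 1.27×276 = 4384.08 + 376.6 + 1147.72 + 437.9 + 870.32 + 350.52 = 7567.14
ΣP(2002)·Q(2002) = 502.37×9 + 1.48×269 + 430.18×2 + 2.07×290 + 11.31×88 + 1.44×276 = 4521.33 + 398.12 + 860.36 + 600.3 + 995.28 + 397.44 = 7772.83
Index = 7567.14 / 7772.83 × 100 = 97.3537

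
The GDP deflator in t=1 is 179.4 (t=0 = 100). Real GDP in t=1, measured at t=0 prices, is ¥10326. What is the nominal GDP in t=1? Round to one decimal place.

18524.8

Nominal = Real × (Index/100) = 10326 × (179.4/100)
        = 10326 × 1.794 = 18524.8440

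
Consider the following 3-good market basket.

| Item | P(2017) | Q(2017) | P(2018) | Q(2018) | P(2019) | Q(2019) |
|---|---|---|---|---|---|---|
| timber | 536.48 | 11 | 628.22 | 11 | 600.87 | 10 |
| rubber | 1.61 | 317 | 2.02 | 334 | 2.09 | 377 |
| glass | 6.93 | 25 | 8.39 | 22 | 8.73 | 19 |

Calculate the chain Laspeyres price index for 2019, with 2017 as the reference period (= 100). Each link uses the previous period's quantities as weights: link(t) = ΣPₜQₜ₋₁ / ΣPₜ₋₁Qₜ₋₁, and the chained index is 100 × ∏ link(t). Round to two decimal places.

113.76

Link 2017→2018:
ΣP(2018)Q(2017) = 628.22×11 + 2.02×317 + 8.39×25 = 6910.42 + 640.34 + 209.75 = 7760.51
ΣP(2017)Q(2017) = 536.48×11 + 1.61×317 + 6.93×25 = 5901.28 + 510.37 + 173.25 = 6584.9
link = 7760.51/6584.9 = 1.178531
Link 2018→2019:
ΣP(2019)Q(2018) = 600.87×11 + 2.09×334 + 8.73×22 = 6609.57 + 698.06 + 192.06 = 7499.69
ΣP(2018)Q(2018) = 628.22×11 + 2.02×334 + 8.39×22 = 6910.42 + 674.68 + 184.58 = 7769.68
link = 7499.69/7769.68 = 0.965251
Chained index = 100 × 1.178531 × 0.965251 = 113.7578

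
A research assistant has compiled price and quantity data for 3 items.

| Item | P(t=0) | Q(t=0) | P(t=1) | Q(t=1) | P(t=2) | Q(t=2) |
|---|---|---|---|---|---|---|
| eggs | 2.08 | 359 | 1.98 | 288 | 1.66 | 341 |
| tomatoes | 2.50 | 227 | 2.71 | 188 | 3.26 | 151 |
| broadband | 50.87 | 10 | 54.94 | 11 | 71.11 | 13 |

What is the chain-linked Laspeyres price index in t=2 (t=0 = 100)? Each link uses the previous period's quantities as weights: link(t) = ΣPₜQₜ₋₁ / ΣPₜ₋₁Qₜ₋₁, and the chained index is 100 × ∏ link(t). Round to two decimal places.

Link t=0→t=1:
ΣP(t=1)Q(t=0) = 1.98×359 + 2.71×227 + 54.94×10 = 710.82 + 615.17 + 549.4 = 1875.39
ΣP(t=0)Q(t=0) = 2.08×359 + 2.50×227 + 50.87×10 = 746.72 + 567.5 + 508.7 = 1822.92
link = 1875.39/1822.92 = 1.028783
Link t=1→t=2:
ΣP(t=2)Q(t=1) = 1.66×288 + 3.26×188 + 71.11×11 = 478.08 + 612.88 + 782.21 = 1873.17
ΣP(t=1)Q(t=1) = 1.98×288 + 2.71×188 + 54.94×11 = 570.24 + 509.48 + 604.34 = 1684.06
link = 1873.17/1684.06 = 1.112294
Chained index = 100 × 1.028783 × 1.112294 = 114.4310

114.43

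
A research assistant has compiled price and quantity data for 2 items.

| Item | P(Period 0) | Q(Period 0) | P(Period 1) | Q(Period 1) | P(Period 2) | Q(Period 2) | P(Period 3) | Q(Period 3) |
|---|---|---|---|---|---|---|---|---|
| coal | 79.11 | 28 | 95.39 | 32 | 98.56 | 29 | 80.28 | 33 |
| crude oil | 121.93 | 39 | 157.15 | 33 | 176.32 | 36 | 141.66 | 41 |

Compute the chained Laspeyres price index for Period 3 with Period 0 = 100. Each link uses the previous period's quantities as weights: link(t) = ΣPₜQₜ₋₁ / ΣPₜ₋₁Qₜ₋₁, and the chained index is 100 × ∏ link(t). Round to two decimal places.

Link Period 0→Period 1:
ΣP(Period 1)Q(Period 0) = 95.39×28 + 157.15×39 = 2670.92 + 6128.85 = 8799.77
ΣP(Period 0)Q(Period 0) = 79.11×28 + 121.93×39 = 2215.08 + 4755.27 = 6970.35
link = 8799.77/6970.35 = 1.262457
Link Period 1→Period 2:
ΣP(Period 2)Q(Period 1) = 98.56×32 + 176.32×33 = 3153.92 + 5818.56 = 8972.48
ΣP(Period 1)Q(Period 1) = 95.39×32 + 157.15×33 = 3052.48 + 5185.95 = 8238.43
link = 8972.48/8238.43 = 1.089101
Link Period 2→Period 3:
ΣP(Period 3)Q(Period 2) = 80.28×29 + 141.66×36 = 2328.12 + 5099.76 = 7427.88
ΣP(Period 2)Q(Period 2) = 98.56×29 + 176.32×36 = 2858.24 + 6347.52 = 9205.76
link = 7427.88/9205.76 = 0.806873
Chained index = 100 × 1.262457 × 1.089101 × 0.806873 = 110.9405

110.94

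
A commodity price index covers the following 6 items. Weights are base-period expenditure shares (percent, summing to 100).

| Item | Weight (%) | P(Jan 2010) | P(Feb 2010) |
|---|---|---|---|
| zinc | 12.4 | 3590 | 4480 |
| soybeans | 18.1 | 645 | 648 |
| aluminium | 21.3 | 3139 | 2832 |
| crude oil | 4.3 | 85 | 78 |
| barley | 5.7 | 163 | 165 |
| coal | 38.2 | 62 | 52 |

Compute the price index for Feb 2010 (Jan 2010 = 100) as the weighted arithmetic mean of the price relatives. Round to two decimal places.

94.63

zinc: 12.4 × (4480/3590) = 12.4 × 1.247911 = 15.4741
soybeans: 18.1 × (648/645) = 18.1 × 1.004651 = 18.1842
aluminium: 21.3 × (2832/3139) = 21.3 × 0.902198 = 19.2168
crude oil: 4.3 × (78/85) = 4.3 × 0.917647 = 3.9459
barley: 5.7 × (165/163) = 5.7 × 1.012270 = 5.7699
coal: 38.2 × (52/62) = 38.2 × 0.838710 = 32.0387
Index = Σ wᵢ·(p₁ᵢ/p₀ᵢ) = 15.4741 + 18.1842 + 19.2168 + 3.9459 + 5.7699 + 32.0387 = 94.6296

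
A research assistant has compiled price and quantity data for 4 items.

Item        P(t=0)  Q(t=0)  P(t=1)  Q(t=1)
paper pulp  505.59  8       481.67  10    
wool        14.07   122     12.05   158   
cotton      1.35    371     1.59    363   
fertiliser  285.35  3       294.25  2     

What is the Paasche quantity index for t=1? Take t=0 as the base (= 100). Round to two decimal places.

Paasche quantity index uses current-period prices as weights.
ΣP(t=1)·Q(t=1) = 481.67×10 + 12.05×158 + 1.59×363 + 294.25×2 = 4816.7 + 1903.9 + 577.17 + 588.5 = 7886.27
ΣP(t=1)·Q(t=0) = 481.67×8 + 12.05×122 + 1.59×371 + 294.25×3 = 3853.36 + 1470.1 + 589.89 + 882.75 = 6796.1
Index = 7886.27 / 6796.1 × 100 = 116.0411

116.04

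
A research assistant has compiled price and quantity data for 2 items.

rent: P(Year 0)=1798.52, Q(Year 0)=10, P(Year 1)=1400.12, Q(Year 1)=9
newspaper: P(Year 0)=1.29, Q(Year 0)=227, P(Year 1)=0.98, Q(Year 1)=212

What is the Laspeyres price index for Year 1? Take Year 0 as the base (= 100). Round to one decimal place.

Laspeyres price index uses base-period quantities as weights.
ΣP(Year 1)·Q(Year 0) = 1400.12×10 + 0.98×227 = 14001.2 + 222.46 = 14223.66
ΣP(Year 0)·Q(Year 0) = 1798.52×10 + 1.29×227 = 17985.2 + 292.83 = 18278.03
Index = 14223.66 / 18278.03 × 100 = 77.8183

77.8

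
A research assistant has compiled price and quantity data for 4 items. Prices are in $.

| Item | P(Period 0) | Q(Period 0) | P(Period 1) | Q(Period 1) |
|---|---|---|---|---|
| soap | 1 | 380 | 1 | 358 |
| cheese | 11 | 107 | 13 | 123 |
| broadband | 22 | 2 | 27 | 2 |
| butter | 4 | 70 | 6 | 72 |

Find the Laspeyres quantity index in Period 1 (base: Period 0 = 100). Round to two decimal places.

Laspeyres quantity index uses base-period prices as weights.
ΣP(Period 0)·Q(Period 1) = 1×358 + 11×123 + 22×2 + 4×72 = 358 + 1353 + 44 + 288 = 2043
ΣP(Period 0)·Q(Period 0) = 1×380 + 11×107 + 22×2 + 4×70 = 380 + 1177 + 44 + 280 = 1881
Index = 2043 / 1881 × 100 = 108.6124

108.61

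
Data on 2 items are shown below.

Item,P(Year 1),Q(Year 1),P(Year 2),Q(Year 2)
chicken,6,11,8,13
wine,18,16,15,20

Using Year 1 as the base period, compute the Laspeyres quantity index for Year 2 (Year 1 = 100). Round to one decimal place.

Laspeyres quantity index uses base-period prices as weights.
ΣP(Year 1)·Q(Year 2) = 6×13 + 18×20 = 78 + 360 = 438
ΣP(Year 1)·Q(Year 1) = 6×11 + 18×16 = 66 + 288 = 354
Index = 438 / 354 × 100 = 123.7288

123.7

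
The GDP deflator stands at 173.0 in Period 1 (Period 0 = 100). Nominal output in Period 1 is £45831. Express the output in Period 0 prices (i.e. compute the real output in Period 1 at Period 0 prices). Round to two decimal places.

26491.91

Real = Nominal ÷ (Index/100) = 45831 ÷ (173.0/100)
     = 45831 ÷ 1.730 = 26491.9075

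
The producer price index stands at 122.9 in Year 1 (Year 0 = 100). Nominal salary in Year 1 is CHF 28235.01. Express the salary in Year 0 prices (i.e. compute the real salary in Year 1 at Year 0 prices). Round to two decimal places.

22973.97

Real = Nominal ÷ (Index/100) = 28235.01 ÷ (122.9/100)
     = 28235.01 ÷ 1.229 = 22973.9707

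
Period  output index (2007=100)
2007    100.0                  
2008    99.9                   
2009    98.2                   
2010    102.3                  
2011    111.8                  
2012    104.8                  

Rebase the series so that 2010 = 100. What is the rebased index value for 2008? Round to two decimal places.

Rebased(2008) = 99.9 / 102.3 × 100 = 97.6540

97.65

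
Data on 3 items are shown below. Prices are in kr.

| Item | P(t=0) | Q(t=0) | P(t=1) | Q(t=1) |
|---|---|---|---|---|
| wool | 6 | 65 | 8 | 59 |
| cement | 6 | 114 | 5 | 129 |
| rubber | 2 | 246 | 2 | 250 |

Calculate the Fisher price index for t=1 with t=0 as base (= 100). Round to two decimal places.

Laspeyres component (base-period weights):
ΣP(t=1)Q(t=0) = 8×65 + 5×114 + 2×246 = 520 + 570 + 492 = 1582
ΣP(t=0)Q(t=0) = 6×65 + 6×114 + 2×246 = 390 + 684 + 492 = 1566
L = 1582 / 1566 × 100 = 101.0217
Paasche component (current-period weights):
ΣP(t=1)Q(t=1) = 8×59 + 5×129 + 2×250 = 472 + 645 + 500 = 1617
ΣP(t=0)Q(t=1) = 6×59 + 6×129 + 2×250 = 354 + 774 + 500 = 1628
P = 1617 / 1628 × 100 = 99.3243
Fisher = √(L × P) = √(101.0217 × 99.3243) = 100.1694

100.17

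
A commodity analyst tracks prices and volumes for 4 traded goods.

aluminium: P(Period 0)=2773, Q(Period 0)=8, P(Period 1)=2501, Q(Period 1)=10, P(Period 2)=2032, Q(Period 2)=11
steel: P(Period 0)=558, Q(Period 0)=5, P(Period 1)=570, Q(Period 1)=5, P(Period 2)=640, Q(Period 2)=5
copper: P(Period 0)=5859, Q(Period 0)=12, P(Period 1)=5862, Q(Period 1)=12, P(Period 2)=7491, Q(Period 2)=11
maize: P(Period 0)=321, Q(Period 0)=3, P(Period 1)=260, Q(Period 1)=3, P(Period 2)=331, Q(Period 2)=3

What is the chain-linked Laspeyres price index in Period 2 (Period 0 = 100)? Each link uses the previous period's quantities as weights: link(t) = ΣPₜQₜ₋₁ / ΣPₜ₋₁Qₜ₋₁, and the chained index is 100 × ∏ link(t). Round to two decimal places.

Link Period 0→Period 1:
ΣP(Period 1)Q(Period 0) = 2501×8 + 570×5 + 5862×12 + 260×3 = 20008 + 2850 + 70344 + 780 = 93982
ΣP(Period 0)Q(Period 0) = 2773×8 + 558×5 + 5859×12 + 321×3 = 22184 + 2790 + 70308 + 963 = 96245
link = 93982/96245 = 0.976487
Link Period 1→Period 2:
ΣP(Period 2)Q(Period 1) = 2032×10 + 640×5 + 7491×12 + 331×3 = 20320 + 3200 + 89892 + 993 = 114405
ΣP(Period 1)Q(Period 1) = 2501×10 + 570×5 + 5862×12 + 260×3 = 25010 + 2850 + 70344 + 780 = 98984
link = 114405/98984 = 1.155793
Chained index = 100 × 0.976487 × 1.155793 = 112.8617

112.86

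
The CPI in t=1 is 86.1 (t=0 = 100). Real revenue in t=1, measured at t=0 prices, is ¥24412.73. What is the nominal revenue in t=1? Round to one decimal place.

21019.4

Nominal = Real × (Index/100) = 24412.73 × (86.1/100)
        = 24412.73 × 0.861 = 21019.3605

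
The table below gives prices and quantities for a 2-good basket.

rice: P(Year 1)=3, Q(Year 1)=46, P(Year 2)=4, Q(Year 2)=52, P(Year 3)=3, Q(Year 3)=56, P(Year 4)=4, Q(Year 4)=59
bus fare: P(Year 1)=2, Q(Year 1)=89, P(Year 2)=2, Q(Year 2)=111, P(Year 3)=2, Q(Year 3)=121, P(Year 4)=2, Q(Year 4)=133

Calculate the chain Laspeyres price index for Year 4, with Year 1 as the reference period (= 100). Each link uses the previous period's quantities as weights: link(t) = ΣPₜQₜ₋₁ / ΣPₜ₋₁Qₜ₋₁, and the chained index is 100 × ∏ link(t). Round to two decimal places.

114.46

Link Year 1→Year 2:
ΣP(Year 2)Q(Year 1) = 4×46 + 2×89 = 184 + 178 = 362
ΣP(Year 1)Q(Year 1) = 3×46 + 2×89 = 138 + 178 = 316
link = 362/316 = 1.145570
Link Year 2→Year 3:
ΣP(Year 3)Q(Year 2) = 3×52 + 2×111 = 156 + 222 = 378
ΣP(Year 2)Q(Year 2) = 4×52 + 2×111 = 208 + 222 = 430
link = 378/430 = 0.879070
Link Year 3→Year 4:
ΣP(Year 4)Q(Year 3) = 4×56 + 2×121 = 224 + 242 = 466
ΣP(Year 3)Q(Year 3) = 3×56 + 2×121 = 168 + 242 = 410
link = 466/410 = 1.136585
Chained index = 100 × 1.145570 × 0.879070 × 1.136585 = 114.4582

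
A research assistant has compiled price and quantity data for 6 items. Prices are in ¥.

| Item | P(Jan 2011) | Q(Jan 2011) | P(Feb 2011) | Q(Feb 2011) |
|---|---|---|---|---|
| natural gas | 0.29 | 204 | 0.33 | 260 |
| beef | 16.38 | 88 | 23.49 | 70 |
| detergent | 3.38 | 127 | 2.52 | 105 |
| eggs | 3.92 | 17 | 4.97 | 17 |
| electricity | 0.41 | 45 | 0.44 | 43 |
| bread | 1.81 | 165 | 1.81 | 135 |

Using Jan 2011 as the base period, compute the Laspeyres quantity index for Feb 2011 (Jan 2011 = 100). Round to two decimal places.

Laspeyres quantity index uses base-period prices as weights.
ΣP(Jan 2011)·Q(Feb 2011) = 0.29×260 + 16.38×70 + 3.38×105 + 3.92×17 + 0.41×43 + 1.81×135 = 75.4 + 1146.6 + 354.9 + 66.64 + 17.63 + 244.35 = 1905.52
ΣP(Jan 2011)·Q(Jan 2011) = 0.29×204 + 16.38×88 + 3.38×127 + 3.92×17 + 0.41×45 + 1.81×165 = 59.16 + 1441.44 + 429.26 + 66.64 + 18.45 + 298.65 = 2313.6
Index = 1905.52 / 2313.6 × 100 = 82.3617

82.36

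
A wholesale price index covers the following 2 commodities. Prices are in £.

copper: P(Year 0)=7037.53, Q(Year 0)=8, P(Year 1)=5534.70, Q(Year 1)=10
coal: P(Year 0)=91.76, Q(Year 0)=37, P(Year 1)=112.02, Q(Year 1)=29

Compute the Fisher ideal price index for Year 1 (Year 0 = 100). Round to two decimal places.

Laspeyres component (base-period weights):
ΣP(Year 1)Q(Year 0) = 5534.70×8 + 112.02×37 = 44277.6 + 4144.74 = 48422.34
ΣP(Year 0)Q(Year 0) = 7037.53×8 + 91.76×37 = 56300.24 + 3395.12 = 59695.36
L = 48422.34 / 59695.36 × 100 = 81.1158
Paasche component (current-period weights):
ΣP(Year 1)Q(Year 1) = 5534.70×10 + 112.02×29 = 55347 + 3248.58 = 58595.58
ΣP(Year 0)Q(Year 1) = 7037.53×10 + 91.76×29 = 70375.3 + 2661.04 = 73036.34
P = 58595.58 / 73036.34 × 100 = 80.2280
Fisher = √(L × P) = √(81.1158 × 80.2280) = 80.6706

80.67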